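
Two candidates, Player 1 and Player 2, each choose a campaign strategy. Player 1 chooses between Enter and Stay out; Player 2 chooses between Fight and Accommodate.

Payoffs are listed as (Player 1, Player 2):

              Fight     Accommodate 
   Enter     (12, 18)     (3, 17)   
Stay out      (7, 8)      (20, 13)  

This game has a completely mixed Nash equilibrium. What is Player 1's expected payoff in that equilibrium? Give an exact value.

219/22

First find q, the probability Player 2 plays Fight, from Player 1's indifference between Enter and Stay out: 12q + 3(1−q) = 7q + 20(1−q), giving q = 17/22.
Since Player 1 is indifferent in equilibrium, Player 1's expected payoff equals the payoff from either row against (17/22, 5/22). Using Enter: 12(17/22) + 3(5/22) = 219/22.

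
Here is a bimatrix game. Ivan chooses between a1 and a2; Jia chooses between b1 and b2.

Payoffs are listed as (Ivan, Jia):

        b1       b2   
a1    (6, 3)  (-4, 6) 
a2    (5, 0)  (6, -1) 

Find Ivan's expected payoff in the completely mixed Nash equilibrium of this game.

First find y, the probability Jia plays b1, from Ivan's indifference between a1 and a2: 6y − 4(1−y) = 5y + 6(1−y), giving y = 10/11.
Since Ivan is indifferent in equilibrium, Ivan's expected payoff equals the payoff from either row against (10/11, 1/11). Using a1: 6(10/11) − 4(1/11) = 56/11.

56/11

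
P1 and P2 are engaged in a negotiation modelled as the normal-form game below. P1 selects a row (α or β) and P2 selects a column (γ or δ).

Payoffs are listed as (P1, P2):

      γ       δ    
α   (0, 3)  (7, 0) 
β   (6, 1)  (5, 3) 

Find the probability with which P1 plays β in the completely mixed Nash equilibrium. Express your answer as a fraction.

3/5

Let p be the probability that P1 plays α. In a completely mixed equilibrium, P2 must be indifferent between γ and δ.
P2's expected payoff from γ is 3p + (1−p); from δ it is 3(1−p).
Setting these equal: 2p + 1 = −3p + 3, so p = 2/5.
Therefore P1 plays β with probability 1 − 2/5 = 3/5.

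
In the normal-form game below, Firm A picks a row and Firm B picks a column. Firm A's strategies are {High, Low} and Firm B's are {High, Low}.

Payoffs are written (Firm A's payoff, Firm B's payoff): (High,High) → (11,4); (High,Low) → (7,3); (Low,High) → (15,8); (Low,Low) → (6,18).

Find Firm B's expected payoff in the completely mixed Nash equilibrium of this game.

First find x, the probability Firm A plays High, from Firm B's indifference between High and Low: 4x + 8(1−x) = 3x + 18(1−x), giving x = 10/11.
Since Firm B is indifferent in equilibrium, Firm B's expected payoff equals the payoff from either column against (10/11, 1/11). Using High: 4(10/11) + 8(1/11) = 48/11.

48/11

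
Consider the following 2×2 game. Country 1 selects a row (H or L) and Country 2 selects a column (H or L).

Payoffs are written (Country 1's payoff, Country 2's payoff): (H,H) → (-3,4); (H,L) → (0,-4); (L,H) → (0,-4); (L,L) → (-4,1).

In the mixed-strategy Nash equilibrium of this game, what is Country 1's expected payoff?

First find y, the probability Country 2 plays H, from Country 1's indifference between H and L: −3y = −4(1−y), giving y = 4/7.
Since Country 1 is indifferent in equilibrium, Country 1's expected payoff equals the payoff from either row against (4/7, 3/7). Using H: −3(4/7) = -12/7.

-12/7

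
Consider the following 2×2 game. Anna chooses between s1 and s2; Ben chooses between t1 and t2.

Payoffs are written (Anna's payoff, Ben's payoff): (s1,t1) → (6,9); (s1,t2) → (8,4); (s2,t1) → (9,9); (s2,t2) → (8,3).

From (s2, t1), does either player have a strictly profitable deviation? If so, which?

Anna at (s2, t1) earns 9; deviating to s1 yields 6 — not better.
Ben earns 9; deviating to t2 yields 3 — not better.
Neither player can strictly improve; the profile is a Nash equilibrium.

Neither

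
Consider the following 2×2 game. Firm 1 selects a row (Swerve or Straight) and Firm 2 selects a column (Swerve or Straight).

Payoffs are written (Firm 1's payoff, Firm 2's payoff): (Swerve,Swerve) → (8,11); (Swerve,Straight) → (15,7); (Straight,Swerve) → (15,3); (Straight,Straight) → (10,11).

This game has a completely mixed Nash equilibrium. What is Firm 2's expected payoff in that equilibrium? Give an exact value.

First find x, the probability Firm 1 plays Swerve, from Firm 2's indifference between Swerve and Straight: 11x + 3(1−x) = 7x + 11(1−x), giving x = 2/3.
Since Firm 2 is indifferent in equilibrium, Firm 2's expected payoff equals the payoff from either column against (2/3, 1/3). Using Swerve: 11(2/3) + 3(1/3) = 25/3.

25/3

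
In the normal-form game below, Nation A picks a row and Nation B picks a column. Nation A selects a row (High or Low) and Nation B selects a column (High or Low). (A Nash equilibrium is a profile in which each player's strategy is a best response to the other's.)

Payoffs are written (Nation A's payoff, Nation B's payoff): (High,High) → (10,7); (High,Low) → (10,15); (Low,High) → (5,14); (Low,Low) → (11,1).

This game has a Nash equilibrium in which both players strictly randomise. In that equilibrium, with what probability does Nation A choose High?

Let p be the probability that Nation A plays High. In a completely mixed equilibrium, Nation B must be indifferent between High and Low.
Nation B's expected payoff from High is 7p + 14(1−p); from Low it is 15p + (1−p).
Setting these equal: −7p + 14 = 14p + 1, so p = 13/21.

13/21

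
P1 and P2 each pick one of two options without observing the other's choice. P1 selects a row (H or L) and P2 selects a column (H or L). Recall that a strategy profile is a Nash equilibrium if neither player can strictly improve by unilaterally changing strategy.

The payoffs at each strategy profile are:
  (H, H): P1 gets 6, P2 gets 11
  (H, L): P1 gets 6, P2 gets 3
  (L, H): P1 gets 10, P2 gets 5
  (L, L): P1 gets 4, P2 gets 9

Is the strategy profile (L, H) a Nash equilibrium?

No

At (L, H), P1 earns 10; switching to H would give 6, so P1 has no profitable deviation.
P2 earns 5; switching to L would give 9, so P2 would deviate.
Since at least one player can profitably deviate, this is not a Nash equilibrium.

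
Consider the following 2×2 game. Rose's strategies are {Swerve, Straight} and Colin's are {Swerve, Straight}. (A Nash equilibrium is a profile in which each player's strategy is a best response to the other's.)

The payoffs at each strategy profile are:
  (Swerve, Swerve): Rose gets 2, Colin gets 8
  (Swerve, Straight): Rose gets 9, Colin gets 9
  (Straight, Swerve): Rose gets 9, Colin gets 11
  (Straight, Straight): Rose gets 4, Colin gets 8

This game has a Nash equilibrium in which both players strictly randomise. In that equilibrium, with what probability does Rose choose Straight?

Let p be the probability that Rose plays Swerve. In a completely mixed equilibrium, Colin must be indifferent between Swerve and Straight.
Colin's expected payoff from Swerve is 8p + 11(1−p); from Straight it is 9p + 8(1−p).
Setting these equal: −3p + 11 = p + 8, so p = 3/4.
Therefore Rose plays Straight with probability 1 − 3/4 = 1/4.

1/4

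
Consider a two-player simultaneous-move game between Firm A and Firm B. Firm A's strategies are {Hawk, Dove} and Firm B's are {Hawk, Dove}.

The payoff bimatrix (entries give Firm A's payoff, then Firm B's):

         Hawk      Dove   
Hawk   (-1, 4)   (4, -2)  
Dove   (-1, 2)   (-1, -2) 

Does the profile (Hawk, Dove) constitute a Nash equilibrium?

At (Hawk, Dove), Firm A earns 4; switching to Dove would give -1, so Firm A has no profitable deviation.
Firm B earns -2; switching to Hawk would give 4, so Firm B would deviate.
Since at least one player can profitably deviate, this is not a Nash equilibrium.

No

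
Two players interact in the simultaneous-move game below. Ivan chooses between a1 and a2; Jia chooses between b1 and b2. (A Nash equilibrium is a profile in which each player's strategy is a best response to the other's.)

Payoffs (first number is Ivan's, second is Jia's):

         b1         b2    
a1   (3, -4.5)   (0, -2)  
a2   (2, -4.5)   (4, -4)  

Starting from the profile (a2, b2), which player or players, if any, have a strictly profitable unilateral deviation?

Ivan at (a2, b2) earns 4; deviating to a1 yields 0 — not better.
Jia earns -4; deviating to b1 yields -4.5 — not better.
Neither player can strictly improve; the profile is a Nash equilibrium.

Neither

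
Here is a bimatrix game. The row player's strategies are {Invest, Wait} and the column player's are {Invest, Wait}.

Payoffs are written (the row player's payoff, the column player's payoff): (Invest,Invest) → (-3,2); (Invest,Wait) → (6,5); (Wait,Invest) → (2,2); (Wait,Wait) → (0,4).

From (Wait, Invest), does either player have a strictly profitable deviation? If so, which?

The column player

The row player at (Wait, Invest) earns 2; deviating to Invest yields -3 — not better.
The column player earns 2; deviating to Wait yields 4 — a strict improvement.
Only the column player has a strictly profitable deviation.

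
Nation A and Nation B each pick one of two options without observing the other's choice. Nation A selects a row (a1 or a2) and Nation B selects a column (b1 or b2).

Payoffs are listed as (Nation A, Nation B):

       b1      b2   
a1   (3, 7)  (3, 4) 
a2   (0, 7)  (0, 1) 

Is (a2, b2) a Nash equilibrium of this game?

No

At (a2, b2), Nation A earns 0; switching to a1 would give 3, so Nation A would deviate.
Nation B earns 1; switching to b1 would give 7, so Nation B would deviate.
Since at least one player can profitably deviate, this is not a Nash equilibrium.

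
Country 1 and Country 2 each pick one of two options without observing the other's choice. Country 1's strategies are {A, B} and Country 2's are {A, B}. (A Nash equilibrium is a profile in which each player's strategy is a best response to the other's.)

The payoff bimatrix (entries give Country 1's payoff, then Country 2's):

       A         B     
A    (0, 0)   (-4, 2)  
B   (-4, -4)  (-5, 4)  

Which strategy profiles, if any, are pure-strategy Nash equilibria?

(A, B)

(A, A): Country 2 prefers B (2 > 0) — not an equilibrium.
(A, B): Country 1 gets -4 ≥ -5 from B, and Country 2 gets 2 ≥ 0 from A — Nash equilibrium.
(B, A): Country 1 prefers A (0 > -4); Country 2 prefers B (4 > -4) — not an equilibrium.
(B, B): Country 1 prefers A (-4 > -5) — not an equilibrium.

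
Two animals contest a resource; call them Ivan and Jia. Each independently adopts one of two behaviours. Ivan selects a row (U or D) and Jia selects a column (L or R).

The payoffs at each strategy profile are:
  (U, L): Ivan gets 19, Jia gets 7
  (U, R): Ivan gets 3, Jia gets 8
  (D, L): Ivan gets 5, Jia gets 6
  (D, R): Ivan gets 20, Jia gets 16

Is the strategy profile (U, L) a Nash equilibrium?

No

At (U, L), Ivan earns 19; switching to D would give 5, so Ivan has no profitable deviation.
Jia earns 7; switching to R would give 8, so Jia would deviate.
Since at least one player can profitably deviate, this is not a Nash equilibrium.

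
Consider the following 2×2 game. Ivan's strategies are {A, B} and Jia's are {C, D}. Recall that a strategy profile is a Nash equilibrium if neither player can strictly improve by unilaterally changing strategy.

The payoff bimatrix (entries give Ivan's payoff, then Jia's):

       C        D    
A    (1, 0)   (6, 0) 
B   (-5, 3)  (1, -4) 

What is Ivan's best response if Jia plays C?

A

Against C, Ivan earns 1 from A and -5 from B.
So A is the best response.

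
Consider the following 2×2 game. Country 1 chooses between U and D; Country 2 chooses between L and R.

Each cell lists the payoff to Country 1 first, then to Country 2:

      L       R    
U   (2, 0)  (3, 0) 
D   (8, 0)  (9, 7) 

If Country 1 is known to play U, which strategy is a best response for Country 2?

either — both L and R are best responses

Against U, Country 2 earns 0 from L and 0 from R.
So either strategy is a best response.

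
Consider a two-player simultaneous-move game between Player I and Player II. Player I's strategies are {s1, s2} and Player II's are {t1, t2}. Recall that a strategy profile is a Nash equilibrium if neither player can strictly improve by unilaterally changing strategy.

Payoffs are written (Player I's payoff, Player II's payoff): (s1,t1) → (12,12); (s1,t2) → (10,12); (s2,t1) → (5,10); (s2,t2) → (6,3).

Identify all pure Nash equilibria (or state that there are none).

(s1, t1) and (s1, t2)

(s1, t1): Player I gets 12 ≥ 5 from s2, and Player II gets 12 ≥ 12 from t2 — Nash equilibrium.
(s1, t2): Player I gets 10 ≥ 6 from s2, and Player II gets 12 ≥ 12 from t1 — Nash equilibrium.
(s2, t1): Player I prefers s1 (12 > 5) — not an equilibrium.
(s2, t2): Player I prefers s1 (10 > 6); Player II prefers t1 (10 > 3) — not an equilibrium.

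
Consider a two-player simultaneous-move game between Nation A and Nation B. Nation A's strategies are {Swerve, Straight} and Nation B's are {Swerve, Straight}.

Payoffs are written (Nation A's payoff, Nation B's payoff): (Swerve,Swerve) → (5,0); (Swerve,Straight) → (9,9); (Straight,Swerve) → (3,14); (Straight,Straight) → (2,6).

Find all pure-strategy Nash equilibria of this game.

(Swerve, Straight)

(Swerve, Swerve): Nation B prefers Straight (9 > 0) — not an equilibrium.
(Swerve, Straight): Nation A gets 9 ≥ 2 from Straight, and Nation B gets 9 ≥ 0 from Swerve — Nash equilibrium.
(Straight, Swerve): Nation A prefers Swerve (5 > 3) — not an equilibrium.
(Straight, Straight): Nation A prefers Swerve (9 > 2); Nation B prefers Swerve (14 > 6) — not an equilibrium.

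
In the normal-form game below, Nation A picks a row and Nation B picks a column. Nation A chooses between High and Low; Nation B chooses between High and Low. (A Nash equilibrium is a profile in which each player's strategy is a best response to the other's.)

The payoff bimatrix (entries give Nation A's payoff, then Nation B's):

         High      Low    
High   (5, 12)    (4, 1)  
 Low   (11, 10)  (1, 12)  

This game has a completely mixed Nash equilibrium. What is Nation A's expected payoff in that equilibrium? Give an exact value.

13/3

First find q, the probability Nation B plays High, from Nation A's indifference between High and Low: 5q + 4(1−q) = 11q + (1−q), giving q = 1/3.
Since Nation A is indifferent in equilibrium, Nation A's expected payoff equals the payoff from either row against (1/3, 2/3). Using High: 5(1/3) + 4(2/3) = 13/3.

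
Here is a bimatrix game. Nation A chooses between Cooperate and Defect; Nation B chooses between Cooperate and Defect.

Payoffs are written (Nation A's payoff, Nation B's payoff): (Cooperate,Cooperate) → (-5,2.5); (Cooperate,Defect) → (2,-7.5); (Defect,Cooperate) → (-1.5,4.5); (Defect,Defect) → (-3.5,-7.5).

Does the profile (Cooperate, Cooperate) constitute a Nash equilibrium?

At (Cooperate, Cooperate), Nation A earns -5; switching to Defect would give -1.5, so Nation A would deviate.
Nation B earns 2.5; switching to Defect would give -7.5, so Nation B has no profitable deviation.
Since at least one player can profitably deviate, this is not a Nash equilibrium.

No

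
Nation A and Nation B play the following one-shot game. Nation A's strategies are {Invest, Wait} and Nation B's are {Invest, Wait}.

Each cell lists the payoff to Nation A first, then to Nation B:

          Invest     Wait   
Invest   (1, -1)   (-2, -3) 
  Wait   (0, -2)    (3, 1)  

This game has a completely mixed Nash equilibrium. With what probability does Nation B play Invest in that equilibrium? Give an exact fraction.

Let y be the probability that Nation B plays Invest. In a completely mixed equilibrium, Nation A must be indifferent between Invest and Wait.
Nation A's expected payoff from Invest is y − 2(1−y); from Wait it is 3(1−y).
Setting these equal: 3y − 2 = −3y + 3, so y = 5/6.

5/6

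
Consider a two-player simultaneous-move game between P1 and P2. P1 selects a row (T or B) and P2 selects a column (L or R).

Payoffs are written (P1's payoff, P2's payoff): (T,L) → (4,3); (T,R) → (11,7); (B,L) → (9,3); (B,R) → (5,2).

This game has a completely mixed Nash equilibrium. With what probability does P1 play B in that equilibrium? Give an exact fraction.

4/5

Let r be the probability that P1 plays T. In a completely mixed equilibrium, P2 must be indifferent between L and R.
P2's expected payoff from L is 3r + 3(1−r); from R it is 7r + 2(1−r).
Setting these equal: 3 = 5r + 2, so r = 1/5.
Therefore P1 plays B with probability 1 − 1/5 = 4/5.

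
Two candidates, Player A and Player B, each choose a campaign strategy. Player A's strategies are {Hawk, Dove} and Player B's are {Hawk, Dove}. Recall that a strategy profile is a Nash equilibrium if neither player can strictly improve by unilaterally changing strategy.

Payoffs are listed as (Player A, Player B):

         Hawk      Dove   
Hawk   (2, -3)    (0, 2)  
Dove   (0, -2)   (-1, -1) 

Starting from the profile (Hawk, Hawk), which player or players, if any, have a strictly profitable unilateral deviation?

Player B

Player A at (Hawk, Hawk) earns 2; deviating to Dove yields 0 — not better.
Player B earns -3; deviating to Dove yields 2 — a strict improvement.
Only Player B has a strictly profitable deviation.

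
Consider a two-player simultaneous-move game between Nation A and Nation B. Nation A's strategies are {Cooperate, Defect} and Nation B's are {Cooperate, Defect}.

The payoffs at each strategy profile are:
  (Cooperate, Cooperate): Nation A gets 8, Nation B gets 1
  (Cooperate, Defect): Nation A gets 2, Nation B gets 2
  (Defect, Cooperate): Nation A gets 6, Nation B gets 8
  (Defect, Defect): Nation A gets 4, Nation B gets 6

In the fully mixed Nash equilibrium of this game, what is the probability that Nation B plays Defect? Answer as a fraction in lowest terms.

1/2

Let q be the probability that Nation B plays Cooperate. In a completely mixed equilibrium, Nation A must be indifferent between Cooperate and Defect.
Nation A's expected payoff from Cooperate is 8q + 2(1−q); from Defect it is 6q + 4(1−q).
Setting these equal: 6q + 2 = 2q + 4, so q = 1/2.
Therefore Nation B plays Defect with probability 1 − 1/2 = 1/2.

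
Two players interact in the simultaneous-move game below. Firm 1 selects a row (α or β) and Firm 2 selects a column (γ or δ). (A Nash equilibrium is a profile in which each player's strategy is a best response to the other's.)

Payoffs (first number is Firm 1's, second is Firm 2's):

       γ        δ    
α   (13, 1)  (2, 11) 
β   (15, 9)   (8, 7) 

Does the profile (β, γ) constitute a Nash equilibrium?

At (β, γ), Firm 1 earns 15; switching to α would give 13, so Firm 1 has no profitable deviation.
Firm 2 earns 9; switching to δ would give 7, so Firm 2 has no profitable deviation.
Neither player can gain by a unilateral deviation, so this profile is a Nash equilibrium.

Yes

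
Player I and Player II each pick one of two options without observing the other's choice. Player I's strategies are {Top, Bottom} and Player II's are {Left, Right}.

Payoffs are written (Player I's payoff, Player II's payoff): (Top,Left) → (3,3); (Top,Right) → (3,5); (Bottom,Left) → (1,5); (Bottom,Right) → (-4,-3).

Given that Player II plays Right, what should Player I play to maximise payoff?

Against Right, Player I earns 3 from Top and -4 from Bottom.
So Top is the best response.

Top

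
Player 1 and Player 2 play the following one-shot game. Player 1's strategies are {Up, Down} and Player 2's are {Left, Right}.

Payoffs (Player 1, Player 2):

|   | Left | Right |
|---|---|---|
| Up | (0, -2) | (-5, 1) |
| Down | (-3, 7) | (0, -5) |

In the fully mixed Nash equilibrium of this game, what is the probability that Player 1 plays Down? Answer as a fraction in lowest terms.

1/5

Let r be the probability that Player 1 plays Up. In a completely mixed equilibrium, Player 2 must be indifferent between Left and Right.
Player 2's expected payoff from Left is −2r + 7(1−r); from Right it is r − 5(1−r).
Setting these equal: −9r + 7 = 6r − 5, so r = 4/5.
Therefore Player 1 plays Down with probability 1 − 4/5 = 1/5.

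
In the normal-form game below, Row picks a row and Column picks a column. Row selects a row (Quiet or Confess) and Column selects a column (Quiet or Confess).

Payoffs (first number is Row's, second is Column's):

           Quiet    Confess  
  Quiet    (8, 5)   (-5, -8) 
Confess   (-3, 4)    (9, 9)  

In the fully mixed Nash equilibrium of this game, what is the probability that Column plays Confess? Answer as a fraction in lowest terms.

11/25

Let q be the probability that Column plays Quiet. In a completely mixed equilibrium, Row must be indifferent between Quiet and Confess.
Row's expected payoff from Quiet is 8q − 5(1−q); from Confess it is −3q + 9(1−q).
Setting these equal: 13q − 5 = −12q + 9, so q = 14/25.
Therefore Column plays Confess with probability 1 − 14/25 = 11/25.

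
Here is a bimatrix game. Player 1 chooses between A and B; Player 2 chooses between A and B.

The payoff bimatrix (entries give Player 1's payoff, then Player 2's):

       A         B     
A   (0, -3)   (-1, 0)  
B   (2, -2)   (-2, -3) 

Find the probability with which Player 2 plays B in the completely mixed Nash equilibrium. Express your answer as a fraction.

2/3

Let y be the probability that Player 2 plays A. In a completely mixed equilibrium, Player 1 must be indifferent between A and B.
Player 1's expected payoff from A is −(1−y); from B it is 2y − 2(1−y).
Setting these equal: y − 1 = 4y − 2, so y = 1/3.
Therefore Player 2 plays B with probability 1 − 1/3 = 2/3.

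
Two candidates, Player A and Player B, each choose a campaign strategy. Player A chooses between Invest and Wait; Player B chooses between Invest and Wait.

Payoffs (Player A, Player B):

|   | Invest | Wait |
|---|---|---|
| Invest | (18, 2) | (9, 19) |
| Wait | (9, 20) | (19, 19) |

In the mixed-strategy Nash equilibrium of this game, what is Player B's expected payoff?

First find p, the probability Player A plays Invest, from Player B's indifference between Invest and Wait: 2p + 20(1−p) = 19p + 19(1−p), giving p = 1/18.
Since Player B is indifferent in equilibrium, Player B's expected payoff equals the payoff from either column against (1/18, 17/18). Using Invest: 2(1/18) + 20(17/18) = 19.

19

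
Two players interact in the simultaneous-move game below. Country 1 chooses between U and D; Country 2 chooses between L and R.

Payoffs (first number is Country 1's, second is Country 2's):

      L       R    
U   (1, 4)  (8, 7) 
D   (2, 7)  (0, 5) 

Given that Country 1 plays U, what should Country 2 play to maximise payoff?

R

Against U, Country 2 earns 4 from L and 7 from R.
So R is the best response.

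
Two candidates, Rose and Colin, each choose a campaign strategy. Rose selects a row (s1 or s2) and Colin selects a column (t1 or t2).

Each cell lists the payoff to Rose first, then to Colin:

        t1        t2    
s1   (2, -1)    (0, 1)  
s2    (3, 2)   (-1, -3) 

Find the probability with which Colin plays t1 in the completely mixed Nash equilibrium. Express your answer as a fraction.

Let q be the probability that Colin plays t1. In a completely mixed equilibrium, Rose must be indifferent between s1 and s2.
Rose's expected payoff from s1 is 2q; from s2 it is 3q − (1−q).
Setting these equal: 2q = 4q − 1, so q = 1/2.

1/2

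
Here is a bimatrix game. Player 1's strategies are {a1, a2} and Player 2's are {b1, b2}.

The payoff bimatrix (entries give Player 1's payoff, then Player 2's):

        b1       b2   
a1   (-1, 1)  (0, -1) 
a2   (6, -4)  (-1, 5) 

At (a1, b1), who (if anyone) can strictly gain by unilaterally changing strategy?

Player 1

Player 1 at (a1, b1) earns -1; deviating to a2 yields 6 — a strict improvement.
Player 2 earns 1; deviating to b2 yields -1 — not better.
Only Player 1 has a strictly profitable deviation.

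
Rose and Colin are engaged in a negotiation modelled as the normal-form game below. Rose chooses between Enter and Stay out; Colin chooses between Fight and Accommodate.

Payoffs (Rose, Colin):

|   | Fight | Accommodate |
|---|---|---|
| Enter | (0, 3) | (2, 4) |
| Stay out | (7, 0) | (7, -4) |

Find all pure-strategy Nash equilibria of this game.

(Enter, Fight): Rose prefers Stay out (7 > 0); Colin prefers Accommodate (4 > 3) — not an equilibrium.
(Enter, Accommodate): Rose prefers Stay out (7 > 2) — not an equilibrium.
(Stay out, Fight): Rose gets 7 ≥ 0 from Enter, and Colin gets 0 ≥ -4 from Accommodate — Nash equilibrium.
(Stay out, Accommodate): Colin prefers Fight (0 > -4) — not an equilibrium.

(Stay out, Fight)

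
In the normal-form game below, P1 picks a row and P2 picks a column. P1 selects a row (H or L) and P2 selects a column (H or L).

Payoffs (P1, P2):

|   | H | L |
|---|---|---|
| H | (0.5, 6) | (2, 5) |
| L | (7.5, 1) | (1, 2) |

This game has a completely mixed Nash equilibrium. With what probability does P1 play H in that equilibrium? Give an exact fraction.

1/2

Let r be the probability that P1 plays H. In a completely mixed equilibrium, P2 must be indifferent between H and L.
P2's expected payoff from H is 6r + (1−r); from L it is 5r + 2(1−r).
Setting these equal: 5r + 1 = 3r + 2, so r = 1/2.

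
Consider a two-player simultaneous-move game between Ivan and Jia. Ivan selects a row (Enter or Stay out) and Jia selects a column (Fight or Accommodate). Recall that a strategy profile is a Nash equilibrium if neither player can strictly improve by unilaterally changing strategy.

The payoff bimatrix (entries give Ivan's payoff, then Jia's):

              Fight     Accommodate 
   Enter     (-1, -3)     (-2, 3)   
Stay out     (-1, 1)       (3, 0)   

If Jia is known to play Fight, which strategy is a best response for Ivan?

either — both Enter and Stay out are best responses

Against Fight, Ivan earns -1 from Enter and -1 from Stay out.
So either strategy is a best response.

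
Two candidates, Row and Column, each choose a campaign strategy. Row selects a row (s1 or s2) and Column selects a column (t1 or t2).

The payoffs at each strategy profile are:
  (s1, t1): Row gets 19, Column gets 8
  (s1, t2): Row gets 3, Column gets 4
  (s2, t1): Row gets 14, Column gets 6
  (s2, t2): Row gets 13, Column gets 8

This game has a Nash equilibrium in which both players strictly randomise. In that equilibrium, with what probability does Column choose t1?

2/3

Let c be the probability that Column plays t1. In a completely mixed equilibrium, Row must be indifferent between s1 and s2.
Row's expected payoff from s1 is 19c + 3(1−c); from s2 it is 14c + 13(1−c).
Setting these equal: 16c + 3 = c + 13, so c = 2/3.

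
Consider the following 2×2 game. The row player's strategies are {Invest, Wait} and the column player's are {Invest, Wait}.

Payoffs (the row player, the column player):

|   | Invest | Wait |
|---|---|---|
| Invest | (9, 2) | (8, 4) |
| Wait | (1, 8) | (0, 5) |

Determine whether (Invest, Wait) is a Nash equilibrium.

At (Invest, Wait), the row player earns 8; switching to Wait would give 0, so the row player has no profitable deviation.
The column player earns 4; switching to Invest would give 2, so the column player has no profitable deviation.
Neither player can gain by a unilateral deviation, so this profile is a Nash equilibrium.

Yes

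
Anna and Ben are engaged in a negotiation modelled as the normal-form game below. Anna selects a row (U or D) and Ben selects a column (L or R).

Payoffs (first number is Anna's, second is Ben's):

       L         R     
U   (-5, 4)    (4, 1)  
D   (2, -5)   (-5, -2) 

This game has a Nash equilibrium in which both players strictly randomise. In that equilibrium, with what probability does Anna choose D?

1/2

Let p be the probability that Anna plays U. In a completely mixed equilibrium, Ben must be indifferent between L and R.
Ben's expected payoff from L is 4p − 5(1−p); from R it is p − 2(1−p).
Setting these equal: 9p − 5 = 3p − 2, so p = 1/2.
Therefore Anna plays D with probability 1 − 1/2 = 1/2.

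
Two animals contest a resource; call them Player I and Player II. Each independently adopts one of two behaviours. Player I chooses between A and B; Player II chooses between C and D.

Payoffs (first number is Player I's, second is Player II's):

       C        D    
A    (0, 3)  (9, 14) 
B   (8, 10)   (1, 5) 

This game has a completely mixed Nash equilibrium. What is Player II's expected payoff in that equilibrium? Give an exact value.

First find x, the probability Player I plays A, from Player II's indifference between C and D: 3x + 10(1−x) = 14x + 5(1−x), giving x = 5/16.
Since Player II is indifferent in equilibrium, Player II's expected payoff equals the payoff from either column against (5/16, 11/16). Using C: 3(5/16) + 10(11/16) = 125/16.

125/16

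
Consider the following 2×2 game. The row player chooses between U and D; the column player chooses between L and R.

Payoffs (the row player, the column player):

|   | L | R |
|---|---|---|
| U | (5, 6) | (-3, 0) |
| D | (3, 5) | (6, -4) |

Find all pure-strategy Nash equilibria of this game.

(U, L)

(U, L): the row player gets 5 ≥ 3 from D, and the column player gets 6 ≥ 0 from R — Nash equilibrium.
(U, R): the row player prefers D (6 > -3); the column player prefers L (6 > 0) — not an equilibrium.
(D, L): the row player prefers U (5 > 3) — not an equilibrium.
(D, R): the column player prefers L (5 > -4) — not an equilibrium.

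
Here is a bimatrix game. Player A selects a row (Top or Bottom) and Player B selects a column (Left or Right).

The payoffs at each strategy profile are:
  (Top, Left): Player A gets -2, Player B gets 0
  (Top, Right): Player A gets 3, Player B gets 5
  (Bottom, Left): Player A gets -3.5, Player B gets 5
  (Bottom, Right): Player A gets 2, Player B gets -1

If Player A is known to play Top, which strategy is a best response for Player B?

Against Top, Player B earns 0 from Left and 5 from Right.
So Right is the best response.

Right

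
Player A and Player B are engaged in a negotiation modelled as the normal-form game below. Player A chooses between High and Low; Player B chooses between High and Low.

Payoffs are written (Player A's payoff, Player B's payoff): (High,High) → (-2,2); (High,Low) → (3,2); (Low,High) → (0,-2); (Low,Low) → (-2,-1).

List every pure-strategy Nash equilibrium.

(High, Low)

(High, High): Player A prefers Low (0 > -2) — not an equilibrium.
(High, Low): Player A gets 3 ≥ -2 from Low, and Player B gets 2 ≥ 2 from High — Nash equilibrium.
(Low, High): Player B prefers Low (-1 > -2) — not an equilibrium.
(Low, Low): Player A prefers High (3 > -2) — not an equilibrium.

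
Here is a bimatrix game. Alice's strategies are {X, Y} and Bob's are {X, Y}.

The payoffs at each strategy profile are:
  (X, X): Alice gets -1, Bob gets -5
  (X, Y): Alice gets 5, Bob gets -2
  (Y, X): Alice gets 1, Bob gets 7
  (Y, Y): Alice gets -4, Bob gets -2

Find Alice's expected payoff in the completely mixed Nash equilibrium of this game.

1/11

First find y, the probability Bob plays X, from Alice's indifference between X and Y: −y + 5(1−y) = y − 4(1−y), giving y = 9/11.
Since Alice is indifferent in equilibrium, Alice's expected payoff equals the payoff from either row against (9/11, 2/11). Using X: −(9/11) + 5(2/11) = 1/11.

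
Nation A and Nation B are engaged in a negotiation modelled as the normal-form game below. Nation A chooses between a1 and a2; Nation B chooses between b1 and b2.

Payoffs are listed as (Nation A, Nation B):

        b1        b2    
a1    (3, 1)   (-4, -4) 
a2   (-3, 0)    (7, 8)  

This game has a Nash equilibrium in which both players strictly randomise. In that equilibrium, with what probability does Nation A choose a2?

Let p be the probability that Nation A plays a1. In a completely mixed equilibrium, Nation B must be indifferent between b1 and b2.
Nation B's expected payoff from b1 is p; from b2 it is −4p + 8(1−p).
Setting these equal: p = −12p + 8, so p = 8/13.
Therefore Nation A plays a2 with probability 1 − 8/13 = 5/13.

5/13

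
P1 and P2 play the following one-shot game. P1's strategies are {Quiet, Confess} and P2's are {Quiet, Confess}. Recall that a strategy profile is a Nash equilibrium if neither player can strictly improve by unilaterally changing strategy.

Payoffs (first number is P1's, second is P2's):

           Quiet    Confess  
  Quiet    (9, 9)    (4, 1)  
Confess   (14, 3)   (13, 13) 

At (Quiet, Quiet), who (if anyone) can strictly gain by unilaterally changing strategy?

P1

P1 at (Quiet, Quiet) earns 9; deviating to Confess yields 14 — a strict improvement.
P2 earns 9; deviating to Confess yields 1 — not better.
Only P1 has a strictly profitable deviation.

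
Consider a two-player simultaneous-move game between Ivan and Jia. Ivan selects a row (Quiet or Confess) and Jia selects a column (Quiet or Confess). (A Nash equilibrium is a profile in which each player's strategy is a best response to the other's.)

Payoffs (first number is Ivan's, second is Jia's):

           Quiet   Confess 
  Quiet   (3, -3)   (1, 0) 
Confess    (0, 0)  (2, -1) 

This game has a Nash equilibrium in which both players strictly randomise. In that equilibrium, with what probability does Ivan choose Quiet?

Let r be the probability that Ivan plays Quiet. In a completely mixed equilibrium, Jia must be indifferent between Quiet and Confess.
Jia's expected payoff from Quiet is −3r; from Confess it is −(1−r).
Setting these equal: −3r = r − 1, so r = 1/4.

1/4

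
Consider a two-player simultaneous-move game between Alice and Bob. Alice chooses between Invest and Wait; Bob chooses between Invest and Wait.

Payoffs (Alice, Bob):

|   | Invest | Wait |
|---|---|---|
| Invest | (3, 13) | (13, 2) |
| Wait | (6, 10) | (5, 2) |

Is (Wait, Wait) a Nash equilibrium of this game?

No

At (Wait, Wait), Alice earns 5; switching to Invest would give 13, so Alice would deviate.
Bob earns 2; switching to Invest would give 10, so Bob would deviate.
Since at least one player can profitably deviate, this is not a Nash equilibrium.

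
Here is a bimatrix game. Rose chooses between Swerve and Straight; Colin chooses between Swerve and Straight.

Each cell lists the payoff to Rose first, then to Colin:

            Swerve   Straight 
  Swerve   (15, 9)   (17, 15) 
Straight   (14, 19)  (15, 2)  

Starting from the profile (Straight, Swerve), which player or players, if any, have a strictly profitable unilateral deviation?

Rose

Rose at (Straight, Swerve) earns 14; deviating to Swerve yields 15 — a strict improvement.
Colin earns 19; deviating to Straight yields 2 — not better.
Only Rose has a strictly profitable deviation.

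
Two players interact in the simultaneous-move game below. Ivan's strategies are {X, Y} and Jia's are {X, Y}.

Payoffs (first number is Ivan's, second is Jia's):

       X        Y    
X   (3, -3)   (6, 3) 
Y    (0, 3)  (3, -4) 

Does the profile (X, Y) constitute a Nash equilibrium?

Yes

At (X, Y), Ivan earns 6; switching to Y would give 3, so Ivan has no profitable deviation.
Jia earns 3; switching to X would give -3, so Jia has no profitable deviation.
Neither player can gain by a unilateral deviation, so this profile is a Nash equilibrium.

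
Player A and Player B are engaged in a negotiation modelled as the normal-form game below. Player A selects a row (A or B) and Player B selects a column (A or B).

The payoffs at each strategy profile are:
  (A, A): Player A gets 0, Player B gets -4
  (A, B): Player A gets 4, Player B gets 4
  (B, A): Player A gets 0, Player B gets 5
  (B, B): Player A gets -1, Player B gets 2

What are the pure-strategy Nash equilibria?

(A, B) and (B, A)

(A, A): Player B prefers B (4 > -4) — not an equilibrium.
(A, B): Player A gets 4 ≥ -1 from B, and Player B gets 4 ≥ -4 from A — Nash equilibrium.
(B, A): Player A gets 0 ≥ 0 from A, and Player B gets 5 ≥ 2 from B — Nash equilibrium.
(B, B): Player A prefers A (4 > -1); Player B prefers A (5 > 2) — not an equilibrium.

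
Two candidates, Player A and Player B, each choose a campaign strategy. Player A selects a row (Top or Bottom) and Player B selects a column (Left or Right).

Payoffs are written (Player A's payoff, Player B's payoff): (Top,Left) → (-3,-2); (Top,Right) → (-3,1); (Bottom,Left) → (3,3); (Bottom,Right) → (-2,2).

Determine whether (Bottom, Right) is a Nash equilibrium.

At (Bottom, Right), Player A earns -2; switching to Top would give -3, so Player A has no profitable deviation.
Player B earns 2; switching to Left would give 3, so Player B would deviate.
Since at least one player can profitably deviate, this is not a Nash equilibrium.

No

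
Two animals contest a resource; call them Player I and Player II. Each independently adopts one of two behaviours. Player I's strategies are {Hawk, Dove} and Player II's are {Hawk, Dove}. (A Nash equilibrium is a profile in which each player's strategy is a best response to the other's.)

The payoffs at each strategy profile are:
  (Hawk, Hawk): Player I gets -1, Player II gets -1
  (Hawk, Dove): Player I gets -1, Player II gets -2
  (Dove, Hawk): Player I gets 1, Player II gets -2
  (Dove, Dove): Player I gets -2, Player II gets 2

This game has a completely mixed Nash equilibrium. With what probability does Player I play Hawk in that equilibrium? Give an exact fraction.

4/5

Let x be the probability that Player I plays Hawk. In a completely mixed equilibrium, Player II must be indifferent between Hawk and Dove.
Player II's expected payoff from Hawk is −x − 2(1−x); from Dove it is −2x + 2(1−x).
Setting these equal: x − 2 = −4x + 2, so x = 4/5.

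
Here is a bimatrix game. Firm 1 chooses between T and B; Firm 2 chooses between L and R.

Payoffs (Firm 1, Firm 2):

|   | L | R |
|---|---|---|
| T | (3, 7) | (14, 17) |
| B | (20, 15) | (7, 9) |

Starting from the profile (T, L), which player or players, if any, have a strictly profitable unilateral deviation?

Firm 1 at (T, L) earns 3; deviating to B yields 20 — a strict improvement.
Firm 2 earns 7; deviating to R yields 17 — a strict improvement.
Both Firm 1 and Firm 2 have strictly profitable deviations.

Both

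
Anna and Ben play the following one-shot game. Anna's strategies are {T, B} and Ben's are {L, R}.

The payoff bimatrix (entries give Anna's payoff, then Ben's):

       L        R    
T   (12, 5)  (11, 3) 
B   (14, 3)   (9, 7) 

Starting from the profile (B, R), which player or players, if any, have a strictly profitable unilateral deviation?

Anna

Anna at (B, R) earns 9; deviating to T yields 11 — a strict improvement.
Ben earns 7; deviating to L yields 3 — not better.
Only Anna has a strictly profitable deviation.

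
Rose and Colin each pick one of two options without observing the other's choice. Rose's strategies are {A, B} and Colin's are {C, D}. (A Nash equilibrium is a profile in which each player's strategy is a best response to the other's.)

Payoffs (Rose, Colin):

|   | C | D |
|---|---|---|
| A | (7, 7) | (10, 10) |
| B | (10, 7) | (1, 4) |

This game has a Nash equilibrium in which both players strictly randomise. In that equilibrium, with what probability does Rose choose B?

Let p be the probability that Rose plays A. In a completely mixed equilibrium, Colin must be indifferent between C and D.
Colin's expected payoff from C is 7p + 7(1−p); from D it is 10p + 4(1−p).
Setting these equal: 7 = 6p + 4, so p = 1/2.
Therefore Rose plays B with probability 1 − 1/2 = 1/2.

1/2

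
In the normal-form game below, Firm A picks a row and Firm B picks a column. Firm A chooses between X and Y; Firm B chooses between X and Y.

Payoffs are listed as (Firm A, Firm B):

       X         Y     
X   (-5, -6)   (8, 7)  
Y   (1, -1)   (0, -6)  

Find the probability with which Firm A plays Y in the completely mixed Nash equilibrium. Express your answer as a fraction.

Let r be the probability that Firm A plays X. In a completely mixed equilibrium, Firm B must be indifferent between X and Y.
Firm B's expected payoff from X is −6r − (1−r); from Y it is 7r − 6(1−r).
Setting these equal: −5r − 1 = 13r − 6, so r = 5/18.
Therefore Firm A plays Y with probability 1 − 5/18 = 13/18.

13/18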